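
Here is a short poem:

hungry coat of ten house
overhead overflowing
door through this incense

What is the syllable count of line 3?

Line 3: "door through this incense": 1+1+1+2 = 5

5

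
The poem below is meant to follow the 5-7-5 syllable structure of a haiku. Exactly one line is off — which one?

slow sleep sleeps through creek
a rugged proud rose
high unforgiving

Line 2

Line 1: "slow sleep sleeps through creek": 1+1+1+1+1 = 5 ✓
Line 2: "a rugged proud rose": 1+2+1+1 = 5 (expected 7)
Line 3: "high unforgiving": 1+4 = 5 ✓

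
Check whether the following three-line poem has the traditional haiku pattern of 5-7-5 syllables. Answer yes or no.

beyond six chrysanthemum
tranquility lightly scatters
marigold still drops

Line 1: beyond (2), six (1), chrysanthemum (4) → 7 (expected 5)
Line 2: tranquility (4), lightly (2), scatters (2) → 8 (expected 7)
Line 3: marigold (3), still (1), drops (1) → 5 ✓

No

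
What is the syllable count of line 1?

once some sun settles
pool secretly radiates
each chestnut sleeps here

5

Line 1: "once some sun settles": 1+1+1+2 = 5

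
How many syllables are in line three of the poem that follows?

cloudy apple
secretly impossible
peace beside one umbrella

Line three: peace (1), beside (2), one (1), umbrella (3) → 7

7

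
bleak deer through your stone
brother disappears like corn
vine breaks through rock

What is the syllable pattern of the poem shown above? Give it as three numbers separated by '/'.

Line 1: bleak (1), deer (1), through (1), your (1), stone (1) → 5
Line 2: brother (2), disappears (3), like (1), corn (1) → 7
Line 3: vine (1), breaks (1), through (1), rock (1) → 4

5/7/4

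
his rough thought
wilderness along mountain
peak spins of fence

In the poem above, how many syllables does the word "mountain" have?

"mountain" has 2 syllables.

2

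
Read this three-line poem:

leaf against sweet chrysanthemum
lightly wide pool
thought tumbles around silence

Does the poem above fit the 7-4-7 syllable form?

Line 1: leaf(1) + against(2) + sweet(1) + chrysanthemum(4) = 8 (expected 7)
Line 2: lightly(2) + wide(1) + pool(1) = 4 ✓
Line 3: thought(1) + tumbles(2) + around(2) + silence(2) = 7 ✓

No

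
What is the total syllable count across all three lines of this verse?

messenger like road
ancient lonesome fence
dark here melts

Line 1: "messenger like road": 3+1+1 = 5
Line 2: "ancient lonesome fence": 2+2+1 = 5
Line 3: "dark here melts": 1+1+1 = 3
Total: 5 + 5 + 3 = 13

13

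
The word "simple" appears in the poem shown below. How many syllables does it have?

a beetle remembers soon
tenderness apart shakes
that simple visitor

2

"simple" has 2 syllables.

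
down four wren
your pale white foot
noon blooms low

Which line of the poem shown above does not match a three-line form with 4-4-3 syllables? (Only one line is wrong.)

Line 1: down(1) + four(1) + wren(1) = 3 (expected 4)
Line 2: your(1) + pale(1) + white(1) + foot(1) = 4 ✓
Line 3: noon(1) + blooms(1) + low(1) = 3 ✓

Line 1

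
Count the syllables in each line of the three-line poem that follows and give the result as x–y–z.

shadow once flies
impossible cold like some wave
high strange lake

Line 1: shadow(2) + once(1) + flies(1) = 4
Line 2: impossible(4) + cold(1) + like(1) + some(1) + wave(1) = 8
Line 3: high(1) + strange(1) + lake(1) = 3

4–8–3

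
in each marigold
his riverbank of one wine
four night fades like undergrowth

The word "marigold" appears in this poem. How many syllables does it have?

3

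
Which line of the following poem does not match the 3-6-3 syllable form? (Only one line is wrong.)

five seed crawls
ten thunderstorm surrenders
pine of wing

Line 2

Line 1: "five seed crawls": 1+1+1 = 3 ✓
Line 2: "ten thunderstorm surrenders": 1+3+3 = 7 (expected 6)
Line 3: "pine of wing": 1+1+1 = 3 ✓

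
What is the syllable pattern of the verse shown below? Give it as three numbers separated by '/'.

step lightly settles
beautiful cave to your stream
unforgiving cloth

Line 1: step (1), lightly (2), settles (2) → 5
Line 2: beautiful (3), cave (1), to (1), your (1), stream (1) → 7
Line 3: unforgiving (4), cloth (1) → 5

5/7/5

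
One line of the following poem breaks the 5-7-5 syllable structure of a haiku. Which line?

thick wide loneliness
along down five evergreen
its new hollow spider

Line 1: "thick wide loneliness": 1+1+3 = 5 ✓
Line 2: "along down five evergreen": 2+1+1+3 = 7 ✓
Line 3: "its new hollow spider": 1+1+2+2 = 6 (expected 5)

The third line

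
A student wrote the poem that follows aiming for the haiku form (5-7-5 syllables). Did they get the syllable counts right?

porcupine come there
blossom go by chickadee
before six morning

Line 1: porcupine (3), come (1), there (1) → 5 ✓
Line 2: blossom (2), go (1), by (1), chickadee (3) → 7 ✓
Line 3: before (2), six (1), morning (2) → 5 ✓

Yes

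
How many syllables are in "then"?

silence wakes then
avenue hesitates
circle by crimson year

1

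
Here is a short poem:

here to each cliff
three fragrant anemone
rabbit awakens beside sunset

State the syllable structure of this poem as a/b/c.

Line 1: here(1) + to(1) + each(1) + cliff(1) = 4
Line 2: three(1) + fragrant(2) + anemone(4) = 7
Line 3: rabbit(2) + awakens(3) + beside(2) + sunset(2) = 9

4/7/9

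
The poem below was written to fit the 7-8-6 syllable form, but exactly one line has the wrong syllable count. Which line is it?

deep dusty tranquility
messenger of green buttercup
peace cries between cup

Line 3

Line 1: deep(1) + dusty(2) + tranquility(4) = 7 ✓
Line 2: messenger(3) + of(1) + green(1) + buttercup(3) = 8 ✓
Line 3: peace(1) + cries(1) + between(2) + cup(1) = 5 (expected 6)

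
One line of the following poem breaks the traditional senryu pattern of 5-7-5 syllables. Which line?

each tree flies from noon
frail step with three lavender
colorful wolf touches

Line 3

Line 1: each(1) + tree(1) + flies(1) + from(1) + noon(1) = 5 ✓
Line 2: frail(1) + step(1) + with(1) + three(1) + lavender(3) = 7 ✓
Line 3: colorful(3) + wolf(1) + touches(2) = 6 (expected 5)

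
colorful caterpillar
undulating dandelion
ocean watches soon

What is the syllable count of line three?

5

Line three: ocean(2) + watches(2) + soon(1) = 5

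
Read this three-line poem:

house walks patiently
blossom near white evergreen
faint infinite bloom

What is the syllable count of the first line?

5

The first line: "house walks patiently": 1+1+3 = 5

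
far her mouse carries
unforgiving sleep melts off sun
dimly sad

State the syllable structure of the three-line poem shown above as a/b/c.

5/8/3

Line 1: far (1), her (1), mouse (1), carries (2) → 5
Line 2: unforgiving (4), sleep (1), melts (1), off (1), sun (1) → 8
Line 3: dimly (2), sad (1) → 3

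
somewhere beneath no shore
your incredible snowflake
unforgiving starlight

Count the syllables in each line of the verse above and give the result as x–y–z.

Line 1: somewhere(2) + beneath(2) + no(1) + shore(1) = 6
Line 2: your(1) + incredible(4) + snowflake(2) = 7
Line 3: unforgiving(4) + starlight(2) = 6

6–7–6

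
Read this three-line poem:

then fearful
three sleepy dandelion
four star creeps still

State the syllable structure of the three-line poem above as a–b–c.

3–7–4

Line 1: then(1) + fearful(2) = 3
Line 2: three(1) + sleepy(2) + dandelion(4) = 7
Line 3: four(1) + star(1) + creeps(1) + still(1) = 4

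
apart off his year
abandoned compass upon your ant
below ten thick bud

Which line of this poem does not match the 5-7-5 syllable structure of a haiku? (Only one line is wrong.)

The second line

Line 1: apart(2) + off(1) + his(1) + year(1) = 5 ✓
Line 2: abandoned(3) + compass(2) + upon(2) + your(1) + ant(1) = 9 (expected 7)
Line 3: below(2) + ten(1) + thick(1) + bud(1) = 5 ✓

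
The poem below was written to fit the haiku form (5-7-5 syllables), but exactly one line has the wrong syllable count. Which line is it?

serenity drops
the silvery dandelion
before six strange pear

Line 1: serenity(4) + drops(1) = 5 ✓
Line 2: the(1) + silvery(3) + dandelion(4) = 8 (expected 7)
Line 3: before(2) + six(1) + strange(1) + pear(1) = 5 ✓

Line 2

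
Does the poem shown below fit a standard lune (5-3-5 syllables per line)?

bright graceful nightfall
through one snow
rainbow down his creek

Line 1: bright (1), graceful (2), nightfall (2) → 5 ✓
Line 2: through (1), one (1), snow (1) → 3 ✓
Line 3: rainbow (2), down (1), his (1), creek (1) → 5 ✓

Yes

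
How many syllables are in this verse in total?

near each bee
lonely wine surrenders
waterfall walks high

Line 1: "near each bee": 1+1+1 = 3
Line 2: "lonely wine surrenders": 2+1+3 = 6
Line 3: "waterfall walks high": 3+1+1 = 5
Total: 3 + 6 + 5 = 14

14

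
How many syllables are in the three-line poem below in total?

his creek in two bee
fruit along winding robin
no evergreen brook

17

Line 1: "his creek in two bee": 1+1+1+1+1 = 5
Line 2: "fruit along winding robin": 1+2+2+2 = 7
Line 3: "no evergreen brook": 1+3+1 = 5
Total: 5 + 7 + 5 = 17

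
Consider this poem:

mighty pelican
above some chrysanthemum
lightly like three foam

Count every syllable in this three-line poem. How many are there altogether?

Line 1: mighty(2) + pelican(3) = 5
Line 2: above(2) + some(1) + chrysanthemum(4) = 7
Line 3: lightly(2) + like(1) + three(1) + foam(1) = 5
Total: 5 + 7 + 5 = 17

17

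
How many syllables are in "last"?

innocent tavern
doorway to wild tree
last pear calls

1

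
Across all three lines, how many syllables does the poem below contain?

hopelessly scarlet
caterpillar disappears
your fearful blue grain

Line 1: hopelessly(3) + scarlet(2) = 5
Line 2: caterpillar(4) + disappears(3) = 7
Line 3: your(1) + fearful(2) + blue(1) + grain(1) = 5
Total: 5 + 7 + 5 = 17

17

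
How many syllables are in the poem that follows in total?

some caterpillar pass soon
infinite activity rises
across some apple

Line 1: "some caterpillar pass soon": 1+4+1+1 = 7
Line 2: "infinite activity rises": 3+4+2 = 9
Line 3: "across some apple": 2+1+2 = 5
Total: 7 + 9 + 5 = 21

21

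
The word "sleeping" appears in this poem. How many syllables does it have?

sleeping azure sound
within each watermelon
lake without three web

2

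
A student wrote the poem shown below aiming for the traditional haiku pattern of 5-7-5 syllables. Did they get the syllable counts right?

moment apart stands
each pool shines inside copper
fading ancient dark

Line 1: moment(2) + apart(2) + stands(1) = 5 ✓
Line 2: each(1) + pool(1) + shines(1) + inside(2) + copper(2) = 7 ✓
Line 3: fading(2) + ancient(2) + dark(1) = 5 ✓

Yes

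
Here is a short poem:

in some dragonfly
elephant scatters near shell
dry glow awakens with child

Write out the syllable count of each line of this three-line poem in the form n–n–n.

Line 1: in (1), some (1), dragonfly (3) → 5
Line 2: elephant (3), scatters (2), near (1), shell (1) → 7
Line 3: dry (1), glow (1), awakens (3), with (1), child (1) → 7

5–7–7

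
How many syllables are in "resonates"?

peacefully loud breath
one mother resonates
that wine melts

3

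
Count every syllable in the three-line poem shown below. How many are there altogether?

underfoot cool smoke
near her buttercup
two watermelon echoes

Line 1: "underfoot cool smoke": 3+1+1 = 5
Line 2: "near her buttercup": 1+1+3 = 5
Line 3: "two watermelon echoes": 1+4+2 = 7
Total: 5 + 5 + 7 = 17

17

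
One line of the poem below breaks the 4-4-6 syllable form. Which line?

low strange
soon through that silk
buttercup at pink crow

Line 1: low (1), strange (1) → 2 (expected 4)
Line 2: soon (1), through (1), that (1), silk (1) → 4 ✓
Line 3: buttercup (3), at (1), pink (1), crow (1) → 6 ✓

The first line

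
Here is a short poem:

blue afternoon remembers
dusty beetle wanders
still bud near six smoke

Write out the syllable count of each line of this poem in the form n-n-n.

7-6-5

Line 1: blue (1), afternoon (3), remembers (3) → 7
Line 2: dusty (2), beetle (2), wanders (2) → 6
Line 3: still (1), bud (1), near (1), six (1), smoke (1) → 5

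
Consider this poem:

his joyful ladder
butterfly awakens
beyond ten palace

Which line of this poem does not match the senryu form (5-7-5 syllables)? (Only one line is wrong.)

Line 1: "his joyful ladder": 1+2+2 = 5 ✓
Line 2: "butterfly awakens": 3+3 = 6 (expected 7)
Line 3: "beyond ten palace": 2+1+2 = 5 ✓

Line 2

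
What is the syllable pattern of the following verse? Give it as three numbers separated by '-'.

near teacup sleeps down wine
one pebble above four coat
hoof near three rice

Line 1: near(1) + teacup(2) + sleeps(1) + down(1) + wine(1) = 6
Line 2: one(1) + pebble(2) + above(2) + four(1) + coat(1) = 7
Line 3: hoof(1) + near(1) + three(1) + rice(1) = 4

6-7-4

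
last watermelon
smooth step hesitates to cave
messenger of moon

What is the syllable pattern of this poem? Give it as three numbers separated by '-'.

Line 1: last (1), watermelon (4) → 5
Line 2: smooth (1), step (1), hesitates (3), to (1), cave (1) → 7
Line 3: messenger (3), of (1), moon (1) → 5

5-7-5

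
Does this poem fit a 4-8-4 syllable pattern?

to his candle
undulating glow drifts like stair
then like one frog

Line 1: to (1), his (1), candle (2) → 4 ✓
Line 2: undulating (4), glow (1), drifts (1), like (1), stair (1) → 8 ✓
Line 3: then (1), like (1), one (1), frog (1) → 4 ✓

Yes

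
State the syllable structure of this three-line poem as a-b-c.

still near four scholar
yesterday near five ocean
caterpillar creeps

5-7-5

Line 1: still(1) + near(1) + four(1) + scholar(2) = 5
Line 2: yesterday(3) + near(1) + five(1) + ocean(2) = 7
Line 3: caterpillar(4) + creeps(1) = 5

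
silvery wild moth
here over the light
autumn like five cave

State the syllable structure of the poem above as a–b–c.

5–5–5

Line 1: "silvery wild moth": 3+1+1 = 5
Line 2: "here over the light": 1+2+1+1 = 5
Line 3: "autumn like five cave": 2+1+1+1 = 5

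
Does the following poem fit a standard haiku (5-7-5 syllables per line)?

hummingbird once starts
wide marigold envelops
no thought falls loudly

Line 1: "hummingbird once starts": 3+1+1 = 5 ✓
Line 2: "wide marigold envelops": 1+3+3 = 7 ✓
Line 3: "no thought falls loudly": 1+1+1+2 = 5 ✓

Yes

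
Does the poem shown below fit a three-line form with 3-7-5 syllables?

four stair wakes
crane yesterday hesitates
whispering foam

Line 1: four (1), stair (1), wakes (1) → 3 ✓
Line 2: crane (1), yesterday (3), hesitates (3) → 7 ✓
Line 3: whispering (3), foam (1) → 4 (expected 5)

No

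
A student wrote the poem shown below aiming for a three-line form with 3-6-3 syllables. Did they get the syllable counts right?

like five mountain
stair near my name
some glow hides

No

Line 1: "like five mountain": 1+1+2 = 4 (expected 3)
Line 2: "stair near my name": 1+1+1+1 = 4 (expected 6)
Line 3: "some glow hides": 1+1+1 = 3 ✓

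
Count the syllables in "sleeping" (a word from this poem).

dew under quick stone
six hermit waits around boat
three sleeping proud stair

2

"sleeping" has 2 syllables.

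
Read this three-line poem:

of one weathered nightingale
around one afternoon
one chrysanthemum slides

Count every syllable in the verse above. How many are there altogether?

19

Line 1: "of one weathered nightingale": 1+1+2+3 = 7
Line 2: "around one afternoon": 2+1+3 = 6
Line 3: "one chrysanthemum slides": 1+4+1 = 6
Total: 7 + 6 + 6 = 19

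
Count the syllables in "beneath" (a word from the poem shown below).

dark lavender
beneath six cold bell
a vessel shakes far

2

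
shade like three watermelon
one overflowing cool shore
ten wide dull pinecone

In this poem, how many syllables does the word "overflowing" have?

4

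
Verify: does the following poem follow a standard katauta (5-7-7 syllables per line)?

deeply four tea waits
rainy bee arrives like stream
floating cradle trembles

No

Line 1: deeply (2), four (1), tea (1), waits (1) → 5 ✓
Line 2: rainy (2), bee (1), arrives (2), like (1), stream (1) → 7 ✓
Line 3: floating (2), cradle (2), trembles (2) → 6 (expected 7)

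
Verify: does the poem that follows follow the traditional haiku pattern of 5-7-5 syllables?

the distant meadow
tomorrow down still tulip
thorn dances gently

Line 1: the(1) + distant(2) + meadow(2) = 5 ✓
Line 2: tomorrow(3) + down(1) + still(1) + tulip(2) = 7 ✓
Line 3: thorn(1) + dances(2) + gently(2) = 5 ✓

Yes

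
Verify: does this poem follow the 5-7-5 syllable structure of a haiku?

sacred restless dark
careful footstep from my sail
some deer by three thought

Line 1: sacred(2) + restless(2) + dark(1) = 5 ✓
Line 2: careful(2) + footstep(2) + from(1) + my(1) + sail(1) = 7 ✓
Line 3: some(1) + deer(1) + by(1) + three(1) + thought(1) = 5 ✓

Yes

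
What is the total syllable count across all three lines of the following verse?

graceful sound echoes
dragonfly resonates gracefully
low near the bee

Line 1: graceful(2) + sound(1) + echoes(2) = 5
Line 2: dragonfly(3) + resonates(3) + gracefully(3) = 9
Line 3: low(1) + near(1) + the(1) + bee(1) = 4
Total: 5 + 9 + 4 = 18

18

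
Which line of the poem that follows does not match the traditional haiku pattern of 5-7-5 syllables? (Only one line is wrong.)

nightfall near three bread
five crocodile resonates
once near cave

Line 1: "nightfall near three bread": 2+1+1+1 = 5 ✓
Line 2: "five crocodile resonates": 1+3+3 = 7 ✓
Line 3: "once near cave": 1+1+1 = 3 (expected 5)

The third line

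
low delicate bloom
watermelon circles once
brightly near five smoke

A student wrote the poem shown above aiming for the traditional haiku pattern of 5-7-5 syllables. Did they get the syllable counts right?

Yes

Line 1: "low delicate bloom": 1+3+1 = 5 ✓
Line 2: "watermelon circles once": 4+2+1 = 7 ✓
Line 3: "brightly near five smoke": 2+1+1+1 = 5 ✓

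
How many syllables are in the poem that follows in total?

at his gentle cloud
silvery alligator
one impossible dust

Line 1: at(1) + his(1) + gentle(2) + cloud(1) = 5
Line 2: silvery(3) + alligator(4) = 7
Line 3: one(1) + impossible(4) + dust(1) = 6
Total: 5 + 7 + 6 = 18

18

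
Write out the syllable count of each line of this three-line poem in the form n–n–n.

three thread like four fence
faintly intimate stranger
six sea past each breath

Line 1: three(1) + thread(1) + like(1) + four(1) + fence(1) = 5
Line 2: faintly(2) + intimate(3) + stranger(2) = 7
Line 3: six(1) + sea(1) + past(1) + each(1) + breath(1) = 5

5–7–5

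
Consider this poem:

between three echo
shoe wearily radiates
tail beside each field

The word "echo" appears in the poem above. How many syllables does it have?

2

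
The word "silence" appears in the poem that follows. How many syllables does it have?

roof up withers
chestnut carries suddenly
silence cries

"silence" has 2 syllables.

2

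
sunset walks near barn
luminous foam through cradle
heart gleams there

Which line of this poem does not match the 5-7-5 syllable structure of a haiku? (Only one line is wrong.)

The third line

Line 1: sunset(2) + walks(1) + near(1) + barn(1) = 5 ✓
Line 2: luminous(3) + foam(1) + through(1) + cradle(2) = 7 ✓
Line 3: heart(1) + gleams(1) + there(1) = 3 (expected 5)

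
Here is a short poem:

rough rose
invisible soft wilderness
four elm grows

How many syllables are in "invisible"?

4

"invisible" has 4 syllables.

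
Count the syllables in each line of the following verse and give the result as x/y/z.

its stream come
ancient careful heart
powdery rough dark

3/5/5

Line 1: "its stream come": 1+1+1 = 3
Line 2: "ancient careful heart": 2+2+1 = 5
Line 3: "powdery rough dark": 3+1+1 = 5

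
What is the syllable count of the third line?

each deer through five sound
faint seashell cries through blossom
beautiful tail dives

5

The third line: "beautiful tail dives": 3+1+1 = 5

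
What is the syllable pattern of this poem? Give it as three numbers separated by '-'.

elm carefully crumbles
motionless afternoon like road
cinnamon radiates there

6-8-7

Line 1: "elm carefully crumbles": 1+3+2 = 6
Line 2: "motionless afternoon like road": 3+3+1+1 = 8
Line 3: "cinnamon radiates there": 3+3+1 = 7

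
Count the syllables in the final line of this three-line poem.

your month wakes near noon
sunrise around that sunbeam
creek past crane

3

The final line: "creek past crane": 1+1+1 = 3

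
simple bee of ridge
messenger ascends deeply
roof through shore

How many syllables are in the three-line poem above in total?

Line 1: "simple bee of ridge": 2+1+1+1 = 5
Line 2: "messenger ascends deeply": 3+2+2 = 7
Line 3: "roof through shore": 1+1+1 = 3
Total: 5 + 7 + 3 = 15

15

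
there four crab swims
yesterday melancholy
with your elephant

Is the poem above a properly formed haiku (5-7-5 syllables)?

Line 1: "there four crab swims": 1+1+1+1 = 4 (expected 5)
Line 2: "yesterday melancholy": 3+4 = 7 ✓
Line 3: "with your elephant": 1+1+3 = 5 ✓

No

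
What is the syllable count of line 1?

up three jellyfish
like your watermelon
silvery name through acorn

5

Line 1: up(1) + three(1) + jellyfish(3) = 5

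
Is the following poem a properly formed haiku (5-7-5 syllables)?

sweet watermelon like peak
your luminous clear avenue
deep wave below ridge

Line 1: sweet(1) + watermelon(4) + like(1) + peak(1) = 7 (expected 5)
Line 2: your(1) + luminous(3) + clear(1) + avenue(3) = 8 (expected 7)
Line 3: deep(1) + wave(1) + below(2) + ridge(1) = 5 ✓

No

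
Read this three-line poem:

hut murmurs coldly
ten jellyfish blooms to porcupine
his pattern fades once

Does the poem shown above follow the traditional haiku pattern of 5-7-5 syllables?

Line 1: hut(1) + murmurs(2) + coldly(2) = 5 ✓
Line 2: ten(1) + jellyfish(3) + blooms(1) + to(1) + porcupine(3) = 9 (expected 7)
Line 3: his(1) + pattern(2) + fades(1) + once(1) = 5 ✓

No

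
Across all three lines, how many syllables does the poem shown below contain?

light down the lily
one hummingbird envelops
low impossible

Line 1: light(1) + down(1) + the(1) + lily(2) = 5
Line 2: one(1) + hummingbird(3) + envelops(3) = 7
Line 3: low(1) + impossible(4) = 5
Total: 5 + 7 + 5 = 17

17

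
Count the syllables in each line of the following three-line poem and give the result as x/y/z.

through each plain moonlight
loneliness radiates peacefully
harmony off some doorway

5/9/7

Line 1: "through each plain moonlight": 1+1+1+2 = 5
Line 2: "loneliness radiates peacefully": 3+3+3 = 9
Line 3: "harmony off some doorway": 3+1+1+2 = 7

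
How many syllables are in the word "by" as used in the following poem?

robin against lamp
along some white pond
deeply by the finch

1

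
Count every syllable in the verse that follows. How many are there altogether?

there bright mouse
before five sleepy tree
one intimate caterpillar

17

Line 1: there(1) + bright(1) + mouse(1) = 3
Line 2: before(2) + five(1) + sleepy(2) + tree(1) = 6
Line 3: one(1) + intimate(3) + caterpillar(4) = 8
Total: 3 + 6 + 8 = 17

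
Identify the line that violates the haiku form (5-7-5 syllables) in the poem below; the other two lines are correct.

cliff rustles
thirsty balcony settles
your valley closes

The first line

Line 1: cliff(1) + rustles(2) = 3 (expected 5)
Line 2: thirsty(2) + balcony(3) + settles(2) = 7 ✓
Line 3: your(1) + valley(2) + closes(2) = 5 ✓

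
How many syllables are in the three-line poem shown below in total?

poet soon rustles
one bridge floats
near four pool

11

Line 1: poet(2) + soon(1) + rustles(2) = 5
Line 2: one(1) + bridge(1) + floats(1) = 3
Line 3: near(1) + four(1) + pool(1) = 3
Total: 5 + 3 + 3 = 11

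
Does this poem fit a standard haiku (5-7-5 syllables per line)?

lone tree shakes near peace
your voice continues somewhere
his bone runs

No

Line 1: "lone tree shakes near peace": 1+1+1+1+1 = 5 ✓
Line 2: "your voice continues somewhere": 1+1+3+2 = 7 ✓
Line 3: "his bone runs": 1+1+1 = 3 (expected 5)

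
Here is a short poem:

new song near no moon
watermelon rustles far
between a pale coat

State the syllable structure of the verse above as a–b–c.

Line 1: new(1) + song(1) + near(1) + no(1) + moon(1) = 5
Line 2: watermelon(4) + rustles(2) + far(1) = 7
Line 3: between(2) + a(1) + pale(1) + coat(1) = 5

5–7–5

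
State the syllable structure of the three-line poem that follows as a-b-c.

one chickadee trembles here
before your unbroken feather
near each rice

7-8-3

Line 1: one(1) + chickadee(3) + trembles(2) + here(1) = 7
Line 2: before(2) + your(1) + unbroken(3) + feather(2) = 8
Line 3: near(1) + each(1) + rice(1) = 3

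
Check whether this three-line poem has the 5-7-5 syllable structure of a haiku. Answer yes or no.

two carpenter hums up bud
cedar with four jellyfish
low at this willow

Line 1: two (1), carpenter (3), hums (1), up (1), bud (1) → 7 (expected 5)
Line 2: cedar (2), with (1), four (1), jellyfish (3) → 7 ✓
Line 3: low (1), at (1), this (1), willow (2) → 5 ✓

No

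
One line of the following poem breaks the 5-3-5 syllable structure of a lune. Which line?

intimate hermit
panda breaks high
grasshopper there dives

Line 1: "intimate hermit": 3+2 = 5 ✓
Line 2: "panda breaks high": 2+1+1 = 4 (expected 3)
Line 3: "grasshopper there dives": 3+1+1 = 5 ✓

Line 2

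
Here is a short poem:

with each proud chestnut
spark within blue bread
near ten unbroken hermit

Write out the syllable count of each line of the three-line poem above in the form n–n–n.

Line 1: "with each proud chestnut": 1+1+1+2 = 5
Line 2: "spark within blue bread": 1+2+1+1 = 5
Line 3: "near ten unbroken hermit": 1+1+3+2 = 7

5–5–7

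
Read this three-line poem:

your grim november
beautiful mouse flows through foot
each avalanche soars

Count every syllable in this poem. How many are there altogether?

Line 1: your(1) + grim(1) + november(3) = 5
Line 2: beautiful(3) + mouse(1) + flows(1) + through(1) + foot(1) = 7
Line 3: each(1) + avalanche(3) + soars(1) = 5
Total: 5 + 7 + 5 = 17

17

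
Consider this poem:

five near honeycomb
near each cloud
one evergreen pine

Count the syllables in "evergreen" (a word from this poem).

"evergreen" has 3 syllables.

3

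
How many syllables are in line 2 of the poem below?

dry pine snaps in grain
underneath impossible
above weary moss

7

Line 2: underneath (3), impossible (4) → 7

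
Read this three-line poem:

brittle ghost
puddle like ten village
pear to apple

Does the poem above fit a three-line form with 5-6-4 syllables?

No

Line 1: brittle(2) + ghost(1) = 3 (expected 5)
Line 2: puddle(2) + like(1) + ten(1) + village(2) = 6 ✓
Line 3: pear(1) + to(1) + apple(2) = 4 ✓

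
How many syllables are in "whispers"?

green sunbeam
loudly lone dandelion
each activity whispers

2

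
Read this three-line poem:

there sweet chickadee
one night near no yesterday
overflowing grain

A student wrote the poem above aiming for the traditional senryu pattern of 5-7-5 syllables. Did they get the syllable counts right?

Yes

Line 1: there (1), sweet (1), chickadee (3) → 5 ✓
Line 2: one (1), night (1), near (1), no (1), yesterday (3) → 7 ✓
Line 3: overflowing (4), grain (1) → 5 ✓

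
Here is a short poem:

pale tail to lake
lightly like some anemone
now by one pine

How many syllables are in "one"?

1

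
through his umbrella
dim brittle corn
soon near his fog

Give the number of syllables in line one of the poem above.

Line one: through (1), his (1), umbrella (3) → 5

5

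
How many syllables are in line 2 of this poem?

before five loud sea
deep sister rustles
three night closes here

5

Line 2: deep (1), sister (2), rustles (2) → 5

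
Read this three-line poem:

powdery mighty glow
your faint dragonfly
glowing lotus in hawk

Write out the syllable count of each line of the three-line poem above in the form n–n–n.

6–5–6

Line 1: powdery(3) + mighty(2) + glow(1) = 6
Line 2: your(1) + faint(1) + dragonfly(3) = 5
Line 3: glowing(2) + lotus(2) + in(1) + hawk(1) = 6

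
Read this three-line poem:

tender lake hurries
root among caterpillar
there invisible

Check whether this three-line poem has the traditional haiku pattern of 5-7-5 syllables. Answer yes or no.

Yes

Line 1: tender(2) + lake(1) + hurries(2) = 5 ✓
Line 2: root(1) + among(2) + caterpillar(4) = 7 ✓
Line 3: there(1) + invisible(4) = 5 ✓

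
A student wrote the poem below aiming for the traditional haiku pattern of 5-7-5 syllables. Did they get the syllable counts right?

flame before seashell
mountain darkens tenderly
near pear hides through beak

Yes

Line 1: "flame before seashell": 1+2+2 = 5 ✓
Line 2: "mountain darkens tenderly": 2+2+3 = 7 ✓
Line 3: "near pear hides through beak": 1+1+1+1+1 = 5 ✓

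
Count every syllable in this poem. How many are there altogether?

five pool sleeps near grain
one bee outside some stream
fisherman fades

Line 1: five (1), pool (1), sleeps (1), near (1), grain (1) → 5
Line 2: one (1), bee (1), outside (2), some (1), stream (1) → 6
Line 3: fisherman (3), fades (1) → 4
Total: 5 + 6 + 4 = 15

15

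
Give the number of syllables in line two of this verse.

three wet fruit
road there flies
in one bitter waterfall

3

Line two: "road there flies": 1+1+1 = 3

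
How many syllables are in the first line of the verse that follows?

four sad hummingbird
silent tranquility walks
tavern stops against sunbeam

5

The first line: "four sad hummingbird": 1+1+3 = 5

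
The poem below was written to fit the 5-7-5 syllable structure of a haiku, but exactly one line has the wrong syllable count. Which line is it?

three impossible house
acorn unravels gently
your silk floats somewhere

Line 1

Line 1: three (1), impossible (4), house (1) → 6 (expected 5)
Line 2: acorn (2), unravels (3), gently (2) → 7 ✓
Line 3: your (1), silk (1), floats (1), somewhere (2) → 5 ✓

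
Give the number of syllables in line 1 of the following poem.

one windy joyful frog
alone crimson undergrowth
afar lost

Line 1: one(1) + windy(2) + joyful(2) + frog(1) = 6

6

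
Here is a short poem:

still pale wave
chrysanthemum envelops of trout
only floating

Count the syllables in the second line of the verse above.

9

The second line: "chrysanthemum envelops of trout": 4+3+1+1 = 9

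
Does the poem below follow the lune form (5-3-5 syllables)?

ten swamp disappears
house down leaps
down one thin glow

No

Line 1: ten (1), swamp (1), disappears (3) → 5 ✓
Line 2: house (1), down (1), leaps (1) → 3 ✓
Line 3: down (1), one (1), thin (1), glow (1) → 4 (expected 5)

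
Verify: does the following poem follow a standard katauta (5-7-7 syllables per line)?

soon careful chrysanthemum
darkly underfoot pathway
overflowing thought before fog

No

Line 1: "soon careful chrysanthemum": 1+2+4 = 7 (expected 5)
Line 2: "darkly underfoot pathway": 2+3+2 = 7 ✓
Line 3: "overflowing thought before fog": 4+1+2+1 = 8 (expected 7)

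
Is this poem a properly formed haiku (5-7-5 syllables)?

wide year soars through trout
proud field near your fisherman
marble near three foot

Line 1: wide(1) + year(1) + soars(1) + through(1) + trout(1) = 5 ✓
Line 2: proud(1) + field(1) + near(1) + your(1) + fisherman(3) = 7 ✓
Line 3: marble(2) + near(1) + three(1) + foot(1) = 5 ✓

Yes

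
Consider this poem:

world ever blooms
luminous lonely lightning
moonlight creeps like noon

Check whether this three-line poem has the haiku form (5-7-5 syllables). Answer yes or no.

Line 1: world (1), ever (2), blooms (1) → 4 (expected 5)
Line 2: luminous (3), lonely (2), lightning (2) → 7 ✓
Line 3: moonlight (2), creeps (1), like (1), noon (1) → 5 ✓

No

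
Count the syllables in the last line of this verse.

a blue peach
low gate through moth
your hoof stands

3

The last line: your(1) + hoof(1) + stands(1) = 3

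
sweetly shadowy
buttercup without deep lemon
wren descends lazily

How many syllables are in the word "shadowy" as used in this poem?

3

"shadowy" has 3 syllables.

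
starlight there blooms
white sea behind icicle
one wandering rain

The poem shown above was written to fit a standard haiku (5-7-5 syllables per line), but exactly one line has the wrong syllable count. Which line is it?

Line 1: "starlight there blooms": 2+1+1 = 4 (expected 5)
Line 2: "white sea behind icicle": 1+1+2+3 = 7 ✓
Line 3: "one wandering rain": 1+3+1 = 5 ✓

The first line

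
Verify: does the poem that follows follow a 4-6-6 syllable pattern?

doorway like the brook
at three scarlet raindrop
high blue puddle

No

Line 1: doorway (2), like (1), the (1), brook (1) → 5 (expected 4)
Line 2: at (1), three (1), scarlet (2), raindrop (2) → 6 ✓
Line 3: high (1), blue (1), puddle (2) → 4 (expected 6)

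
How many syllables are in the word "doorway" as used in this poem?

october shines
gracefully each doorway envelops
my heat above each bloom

2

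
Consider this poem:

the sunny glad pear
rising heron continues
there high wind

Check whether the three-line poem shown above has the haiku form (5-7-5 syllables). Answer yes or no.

No

Line 1: "the sunny glad pear": 1+2+1+1 = 5 ✓
Line 2: "rising heron continues": 2+2+3 = 7 ✓
Line 3: "there high wind": 1+1+1 = 3 (expected 5)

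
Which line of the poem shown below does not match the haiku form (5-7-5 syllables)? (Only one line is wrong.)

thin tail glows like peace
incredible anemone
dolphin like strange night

Line 1: thin(1) + tail(1) + glows(1) + like(1) + peace(1) = 5 ✓
Line 2: incredible(4) + anemone(4) = 8 (expected 7)
Line 3: dolphin(2) + like(1) + strange(1) + night(1) = 5 ✓

The second line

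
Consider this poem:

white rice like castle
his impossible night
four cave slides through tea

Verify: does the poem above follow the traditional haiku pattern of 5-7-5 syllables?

No

Line 1: white (1), rice (1), like (1), castle (2) → 5 ✓
Line 2: his (1), impossible (4), night (1) → 6 (expected 7)
Line 3: four (1), cave (1), slides (1), through (1), tea (1) → 5 ✓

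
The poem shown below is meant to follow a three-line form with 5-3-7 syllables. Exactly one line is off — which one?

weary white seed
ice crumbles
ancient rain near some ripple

The first line

Line 1: weary (2), white (1), seed (1) → 4 (expected 5)
Line 2: ice (1), crumbles (2) → 3 ✓
Line 3: ancient (2), rain (1), near (1), some (1), ripple (2) → 7 ✓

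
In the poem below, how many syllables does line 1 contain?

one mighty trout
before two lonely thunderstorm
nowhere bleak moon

Line 1: one (1), mighty (2), trout (1) → 4

4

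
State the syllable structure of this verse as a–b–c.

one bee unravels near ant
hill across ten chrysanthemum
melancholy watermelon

Line 1: "one bee unravels near ant": 1+1+3+1+1 = 7
Line 2: "hill across ten chrysanthemum": 1+2+1+4 = 8
Line 3: "melancholy watermelon": 4+4 = 8

7–8–8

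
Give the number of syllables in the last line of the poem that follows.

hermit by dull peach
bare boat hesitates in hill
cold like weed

3

The last line: cold (1), like (1), weed (1) → 3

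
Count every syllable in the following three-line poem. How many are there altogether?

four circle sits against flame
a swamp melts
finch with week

Line 1: four (1), circle (2), sits (1), against (2), flame (1) → 7
Line 2: a (1), swamp (1), melts (1) → 3
Line 3: finch (1), with (1), week (1) → 3
Total: 7 + 3 + 3 = 13

13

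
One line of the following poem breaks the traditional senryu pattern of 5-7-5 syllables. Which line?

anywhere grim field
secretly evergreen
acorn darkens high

Line 1: anywhere(3) + grim(1) + field(1) = 5 ✓
Line 2: secretly(3) + evergreen(3) = 6 (expected 7)
Line 3: acorn(2) + darkens(2) + high(1) = 5 ✓

The second line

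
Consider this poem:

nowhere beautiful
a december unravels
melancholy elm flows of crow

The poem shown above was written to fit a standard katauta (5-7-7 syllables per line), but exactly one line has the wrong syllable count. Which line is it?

Line 1: nowhere(2) + beautiful(3) = 5 ✓
Line 2: a(1) + december(3) + unravels(3) = 7 ✓
Line 3: melancholy(4) + elm(1) + flows(1) + of(1) + crow(1) = 8 (expected 7)

Line 3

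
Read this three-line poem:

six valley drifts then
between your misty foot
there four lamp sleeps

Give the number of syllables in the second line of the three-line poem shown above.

6

The second line: between (2), your (1), misty (2), foot (1) → 6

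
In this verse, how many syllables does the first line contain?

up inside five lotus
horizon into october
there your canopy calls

The first line: "up inside five lotus": 1+2+1+2 = 6

6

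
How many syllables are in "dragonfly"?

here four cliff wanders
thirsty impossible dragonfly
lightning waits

3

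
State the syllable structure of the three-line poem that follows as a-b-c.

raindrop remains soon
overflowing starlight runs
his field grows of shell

Line 1: raindrop(2) + remains(2) + soon(1) = 5
Line 2: overflowing(4) + starlight(2) + runs(1) = 7
Line 3: his(1) + field(1) + grows(1) + of(1) + shell(1) = 5

5-7-5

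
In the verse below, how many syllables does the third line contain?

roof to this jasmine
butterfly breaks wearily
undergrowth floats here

5

The third line: undergrowth(3) + floats(1) + here(1) = 5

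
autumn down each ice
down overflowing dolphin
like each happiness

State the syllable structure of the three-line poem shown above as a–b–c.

Line 1: autumn (2), down (1), each (1), ice (1) → 5
Line 2: down (1), overflowing (4), dolphin (2) → 7
Line 3: like (1), each (1), happiness (3) → 5

5–7–5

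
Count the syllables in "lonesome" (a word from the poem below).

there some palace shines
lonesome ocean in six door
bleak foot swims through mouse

"lonesome" has 2 syllables.

2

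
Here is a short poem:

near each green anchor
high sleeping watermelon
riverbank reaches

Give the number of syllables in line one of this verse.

Line one: "near each green anchor": 1+1+1+2 = 5

5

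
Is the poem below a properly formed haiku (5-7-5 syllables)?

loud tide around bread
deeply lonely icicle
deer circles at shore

Yes

Line 1: "loud tide around bread": 1+1+2+1 = 5 ✓
Line 2: "deeply lonely icicle": 2+2+3 = 7 ✓
Line 3: "deer circles at shore": 1+2+1+1 = 5 ✓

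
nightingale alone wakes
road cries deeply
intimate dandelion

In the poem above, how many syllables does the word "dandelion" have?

4

"dandelion" has 4 syllables.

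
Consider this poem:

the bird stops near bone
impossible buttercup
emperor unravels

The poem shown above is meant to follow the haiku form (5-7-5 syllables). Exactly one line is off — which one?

Line 1: "the bird stops near bone": 1+1+1+1+1 = 5 ✓
Line 2: "impossible buttercup": 4+3 = 7 ✓
Line 3: "emperor unravels": 3+3 = 6 (expected 5)

Line 3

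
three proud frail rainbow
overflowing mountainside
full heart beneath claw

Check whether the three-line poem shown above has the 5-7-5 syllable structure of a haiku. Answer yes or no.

Line 1: "three proud frail rainbow": 1+1+1+2 = 5 ✓
Line 2: "overflowing mountainside": 4+3 = 7 ✓
Line 3: "full heart beneath claw": 1+1+2+1 = 5 ✓

Yes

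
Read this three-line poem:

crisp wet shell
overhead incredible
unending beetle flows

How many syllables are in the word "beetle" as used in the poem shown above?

2

"beetle" has 2 syllables.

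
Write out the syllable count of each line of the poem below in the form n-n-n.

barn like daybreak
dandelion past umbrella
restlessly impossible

Line 1: barn(1) + like(1) + daybreak(2) = 4
Line 2: dandelion(4) + past(1) + umbrella(3) = 8
Line 3: restlessly(3) + impossible(4) = 7

4-8-7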